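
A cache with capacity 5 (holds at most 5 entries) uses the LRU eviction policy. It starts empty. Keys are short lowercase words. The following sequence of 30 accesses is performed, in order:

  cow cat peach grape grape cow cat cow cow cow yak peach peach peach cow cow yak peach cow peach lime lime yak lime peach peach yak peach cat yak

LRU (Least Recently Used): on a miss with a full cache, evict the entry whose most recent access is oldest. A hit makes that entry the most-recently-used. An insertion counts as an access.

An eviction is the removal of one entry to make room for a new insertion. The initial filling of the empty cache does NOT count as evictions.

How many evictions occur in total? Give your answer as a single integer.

LRU simulation (capacity=5):
  1. access cow: MISS. Cache (LRU->MRU): [cow]
  2. access cat: MISS. Cache (LRU->MRU): [cow cat]
  3. access peach: MISS. Cache (LRU->MRU): [cow cat peach]
  4. access grape: MISS. Cache (LRU->MRU): [cow cat peach grape]
  5. access grape: HIT. Cache (LRU->MRU): [cow cat peach grape]
  6. access cow: HIT. Cache (LRU->MRU): [cat peach grape cow]
  7. access cat: HIT. Cache (LRU->MRU): [peach grape cow cat]
  8. access cow: HIT. Cache (LRU->MRU): [peach grape cat cow]
  9. access cow: HIT. Cache (LRU->MRU): [peach grape cat cow]
  10. access cow: HIT. Cache (LRU->MRU): [peach grape cat cow]
  11. access yak: MISS. Cache (LRU->MRU): [peach grape cat cow yak]
  12. access peach: HIT. Cache (LRU->MRU): [grape cat cow yak peach]
  13. access peach: HIT. Cache (LRU->MRU): [grape cat cow yak peach]
  14. access peach: HIT. Cache (LRU->MRU): [grape cat cow yak peach]
  15. access cow: HIT. Cache (LRU->MRU): [grape cat yak peach cow]
  16. access cow: HIT. Cache (LRU->MRU): [grape cat yak peach cow]
  17. access yak: HIT. Cache (LRU->MRU): [grape cat peach cow yak]
  18. access peach: HIT. Cache (LRU->MRU): [grape cat cow yak peach]
  19. access cow: HIT. Cache (LRU->MRU): [grape cat yak peach cow]
  20. access peach: HIT. Cache (LRU->MRU): [grape cat yak cow peach]
  21. access lime: MISS, evict grape. Cache (LRU->MRU): [cat yak cow peach lime]
  22. access lime: HIT. Cache (LRU->MRU): [cat yak cow peach lime]
  23. access yak: HIT. Cache (LRU->MRU): [cat cow peach lime yak]
  24. access lime: HIT. Cache (LRU->MRU): [cat cow peach yak lime]
  25. access peach: HIT. Cache (LRU->MRU): [cat cow yak lime peach]
  26. access peach: HIT. Cache (LRU->MRU): [cat cow yak lime peach]
  27. access yak: HIT. Cache (LRU->MRU): [cat cow lime peach yak]
  28. access peach: HIT. Cache (LRU->MRU): [cat cow lime yak peach]
  29. access cat: HIT. Cache (LRU->MRU): [cow lime yak peach cat]
  30. access yak: HIT. Cache (LRU->MRU): [cow lime peach cat yak]
Total: 24 hits, 6 misses, 1 evictions

Answer: 1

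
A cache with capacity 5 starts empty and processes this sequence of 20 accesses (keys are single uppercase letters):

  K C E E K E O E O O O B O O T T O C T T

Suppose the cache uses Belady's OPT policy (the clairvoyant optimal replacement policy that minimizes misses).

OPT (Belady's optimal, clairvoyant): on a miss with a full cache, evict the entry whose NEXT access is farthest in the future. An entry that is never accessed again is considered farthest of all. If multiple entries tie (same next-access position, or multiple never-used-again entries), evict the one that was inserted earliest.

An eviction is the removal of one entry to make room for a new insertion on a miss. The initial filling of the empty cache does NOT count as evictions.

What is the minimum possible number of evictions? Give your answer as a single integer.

Answer: 1

Derivation:
OPT (Belady) simulation (capacity=5):
  1. access K: MISS. Cache: [K]
  2. access C: MISS. Cache: [K C]
  3. access E: MISS. Cache: [K C E]
  4. access E: HIT. Next use of E: step 6. Cache: [K C E]
  5. access K: HIT. Next use of K: never. Cache: [K C E]
  6. access E: HIT. Next use of E: step 8. Cache: [K C E]
  7. access O: MISS. Cache: [K C E O]
  8. access E: HIT. Next use of E: never. Cache: [K C E O]
  9. access O: HIT. Next use of O: step 10. Cache: [K C E O]
  10. access O: HIT. Next use of O: step 11. Cache: [K C E O]
  11. access O: HIT. Next use of O: step 13. Cache: [K C E O]
  12. access B: MISS. Cache: [K C E O B]
  13. access O: HIT. Next use of O: step 14. Cache: [K C E O B]
  14. access O: HIT. Next use of O: step 17. Cache: [K C E O B]
  15. access T: MISS, evict K (next use: never). Cache: [C E O B T]
  16. access T: HIT. Next use of T: step 19. Cache: [C E O B T]
  17. access O: HIT. Next use of O: never. Cache: [C E O B T]
  18. access C: HIT. Next use of C: never. Cache: [C E O B T]
  19. access T: HIT. Next use of T: step 20. Cache: [C E O B T]
  20. access T: HIT. Next use of T: never. Cache: [C E O B T]
Total: 14 hits, 6 misses, 1 evictions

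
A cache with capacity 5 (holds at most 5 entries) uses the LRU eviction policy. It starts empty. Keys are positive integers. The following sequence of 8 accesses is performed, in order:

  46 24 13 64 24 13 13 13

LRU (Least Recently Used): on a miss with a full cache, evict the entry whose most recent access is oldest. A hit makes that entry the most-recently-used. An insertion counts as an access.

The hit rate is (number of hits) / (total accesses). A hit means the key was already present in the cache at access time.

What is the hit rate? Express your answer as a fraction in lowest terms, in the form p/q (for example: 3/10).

LRU simulation (capacity=5):
  1. access 46: MISS. Cache (LRU->MRU): [46]
  2. access 24: MISS. Cache (LRU->MRU): [46 24]
  3. access 13: MISS. Cache (LRU->MRU): [46 24 13]
  4. access 64: MISS. Cache (LRU->MRU): [46 24 13 64]
  5. access 24: HIT. Cache (LRU->MRU): [46 13 64 24]
  6. access 13: HIT. Cache (LRU->MRU): [46 64 24 13]
  7. access 13: HIT. Cache (LRU->MRU): [46 64 24 13]
  8. access 13: HIT. Cache (LRU->MRU): [46 64 24 13]
Total: 4 hits, 4 misses, 0 evictions

Hit rate = 4/8 = 1/2

Answer: 1/2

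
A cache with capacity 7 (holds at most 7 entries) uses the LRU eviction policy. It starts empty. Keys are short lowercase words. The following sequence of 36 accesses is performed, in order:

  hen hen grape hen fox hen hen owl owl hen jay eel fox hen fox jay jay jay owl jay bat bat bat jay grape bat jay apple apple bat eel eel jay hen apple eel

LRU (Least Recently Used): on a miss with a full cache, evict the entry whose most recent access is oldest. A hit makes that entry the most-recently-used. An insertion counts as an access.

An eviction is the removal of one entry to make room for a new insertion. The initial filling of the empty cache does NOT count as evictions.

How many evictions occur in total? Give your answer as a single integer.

Answer: 3

Derivation:
LRU simulation (capacity=7):
  1. access hen: MISS. Cache (LRU->MRU): [hen]
  2. access hen: HIT. Cache (LRU->MRU): [hen]
  3. access grape: MISS. Cache (LRU->MRU): [hen grape]
  4. access hen: HIT. Cache (LRU->MRU): [grape hen]
  5. access fox: MISS. Cache (LRU->MRU): [grape hen fox]
  6. access hen: HIT. Cache (LRU->MRU): [grape fox hen]
  7. access hen: HIT. Cache (LRU->MRU): [grape fox hen]
  8. access owl: MISS. Cache (LRU->MRU): [grape fox hen owl]
  9. access owl: HIT. Cache (LRU->MRU): [grape fox hen owl]
  10. access hen: HIT. Cache (LRU->MRU): [grape fox owl hen]
  11. access jay: MISS. Cache (LRU->MRU): [grape fox owl hen jay]
  12. access eel: MISS. Cache (LRU->MRU): [grape fox owl hen jay eel]
  13. access fox: HIT. Cache (LRU->MRU): [grape owl hen jay eel fox]
  14. access hen: HIT. Cache (LRU->MRU): [grape owl jay eel fox hen]
  15. access fox: HIT. Cache (LRU->MRU): [grape owl jay eel hen fox]
  16. access jay: HIT. Cache (LRU->MRU): [grape owl eel hen fox jay]
  17. access jay: HIT. Cache (LRU->MRU): [grape owl eel hen fox jay]
  18. access jay: HIT. Cache (LRU->MRU): [grape owl eel hen fox jay]
  19. access owl: HIT. Cache (LRU->MRU): [grape eel hen fox jay owl]
  20. access jay: HIT. Cache (LRU->MRU): [grape eel hen fox owl jay]
  21. access bat: MISS. Cache (LRU->MRU): [grape eel hen fox owl jay bat]
  22. access bat: HIT. Cache (LRU->MRU): [grape eel hen fox owl jay bat]
  23. access bat: HIT. Cache (LRU->MRU): [grape eel hen fox owl jay bat]
  24. access jay: HIT. Cache (LRU->MRU): [grape eel hen fox owl bat jay]
  25. access grape: HIT. Cache (LRU->MRU): [eel hen fox owl bat jay grape]
  26. access bat: HIT. Cache (LRU->MRU): [eel hen fox owl jay grape bat]
  27. access jay: HIT. Cache (LRU->MRU): [eel hen fox owl grape bat jay]
  28. access apple: MISS, evict eel. Cache (LRU->MRU): [hen fox owl grape bat jay apple]
  29. access apple: HIT. Cache (LRU->MRU): [hen fox owl grape bat jay apple]
  30. access bat: HIT. Cache (LRU->MRU): [hen fox owl grape jay apple bat]
  31. access eel: MISS, evict hen. Cache (LRU->MRU): [fox owl grape jay apple bat eel]
  32. access eel: HIT. Cache (LRU->MRU): [fox owl grape jay apple bat eel]
  33. access jay: HIT. Cache (LRU->MRU): [fox owl grape apple bat eel jay]
  34. access hen: MISS, evict fox. Cache (LRU->MRU): [owl grape apple bat eel jay hen]
  35. access apple: HIT. Cache (LRU->MRU): [owl grape bat eel jay hen apple]
  36. access eel: HIT. Cache (LRU->MRU): [owl grape bat jay hen apple eel]
Total: 26 hits, 10 misses, 3 evictions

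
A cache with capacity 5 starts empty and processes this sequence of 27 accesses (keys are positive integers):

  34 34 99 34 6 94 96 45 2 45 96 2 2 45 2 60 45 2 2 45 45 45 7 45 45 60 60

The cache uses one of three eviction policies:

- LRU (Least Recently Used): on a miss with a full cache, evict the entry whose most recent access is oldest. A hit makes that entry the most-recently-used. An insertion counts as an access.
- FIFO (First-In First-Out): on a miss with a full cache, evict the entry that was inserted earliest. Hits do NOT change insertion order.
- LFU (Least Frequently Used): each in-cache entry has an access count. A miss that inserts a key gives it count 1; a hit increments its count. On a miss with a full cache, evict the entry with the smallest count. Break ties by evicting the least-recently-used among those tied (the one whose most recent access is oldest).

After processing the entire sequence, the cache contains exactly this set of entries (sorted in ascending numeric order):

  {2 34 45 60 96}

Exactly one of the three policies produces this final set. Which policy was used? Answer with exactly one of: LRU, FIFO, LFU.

Answer: LFU

Derivation:
Simulating under each policy and comparing final sets:
  LRU: final set = {2 7 45 60 96} -> differs
  FIFO: final set = {2 7 45 60 96} -> differs
  LFU: final set = {2 34 45 60 96} -> MATCHES target
Only LFU produces the target set.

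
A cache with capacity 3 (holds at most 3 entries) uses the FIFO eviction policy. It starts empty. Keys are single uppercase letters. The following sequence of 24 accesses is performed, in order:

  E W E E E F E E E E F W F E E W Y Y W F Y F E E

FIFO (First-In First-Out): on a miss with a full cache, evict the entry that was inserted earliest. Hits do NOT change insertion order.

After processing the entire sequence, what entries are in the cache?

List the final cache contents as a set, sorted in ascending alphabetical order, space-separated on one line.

FIFO simulation (capacity=3):
  1. access E: MISS. Cache (old->new): [E]
  2. access W: MISS. Cache (old->new): [E W]
  3. access E: HIT. Cache (old->new): [E W]
  4. access E: HIT. Cache (old->new): [E W]
  5. access E: HIT. Cache (old->new): [E W]
  6. access F: MISS. Cache (old->new): [E W F]
  7. access E: HIT. Cache (old->new): [E W F]
  8. access E: HIT. Cache (old->new): [E W F]
  9. access E: HIT. Cache (old->new): [E W F]
  10. access E: HIT. Cache (old->new): [E W F]
  11. access F: HIT. Cache (old->new): [E W F]
  12. access W: HIT. Cache (old->new): [E W F]
  13. access F: HIT. Cache (old->new): [E W F]
  14. access E: HIT. Cache (old->new): [E W F]
  15. access E: HIT. Cache (old->new): [E W F]
  16. access W: HIT. Cache (old->new): [E W F]
  17. access Y: MISS, evict E. Cache (old->new): [W F Y]
  18. access Y: HIT. Cache (old->new): [W F Y]
  19. access W: HIT. Cache (old->new): [W F Y]
  20. access F: HIT. Cache (old->new): [W F Y]
  21. access Y: HIT. Cache (old->new): [W F Y]
  22. access F: HIT. Cache (old->new): [W F Y]
  23. access E: MISS, evict W. Cache (old->new): [F Y E]
  24. access E: HIT. Cache (old->new): [F Y E]
Total: 19 hits, 5 misses, 2 evictions

Answer: E F Y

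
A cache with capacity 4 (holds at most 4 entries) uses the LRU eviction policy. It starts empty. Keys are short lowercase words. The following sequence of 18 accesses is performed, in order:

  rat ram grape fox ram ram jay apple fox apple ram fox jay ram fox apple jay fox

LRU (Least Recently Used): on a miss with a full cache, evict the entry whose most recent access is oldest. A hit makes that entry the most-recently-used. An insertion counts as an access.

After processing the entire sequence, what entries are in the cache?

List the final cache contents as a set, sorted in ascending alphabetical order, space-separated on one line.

Answer: apple fox jay ram

Derivation:
LRU simulation (capacity=4):
  1. access rat: MISS. Cache (LRU->MRU): [rat]
  2. access ram: MISS. Cache (LRU->MRU): [rat ram]
  3. access grape: MISS. Cache (LRU->MRU): [rat ram grape]
  4. access fox: MISS. Cache (LRU->MRU): [rat ram grape fox]
  5. access ram: HIT. Cache (LRU->MRU): [rat grape fox ram]
  6. access ram: HIT. Cache (LRU->MRU): [rat grape fox ram]
  7. access jay: MISS, evict rat. Cache (LRU->MRU): [grape fox ram jay]
  8. access apple: MISS, evict grape. Cache (LRU->MRU): [fox ram jay apple]
  9. access fox: HIT. Cache (LRU->MRU): [ram jay apple fox]
  10. access apple: HIT. Cache (LRU->MRU): [ram jay fox apple]
  11. access ram: HIT. Cache (LRU->MRU): [jay fox apple ram]
  12. access fox: HIT. Cache (LRU->MRU): [jay apple ram fox]
  13. access jay: HIT. Cache (LRU->MRU): [apple ram fox jay]
  14. access ram: HIT. Cache (LRU->MRU): [apple fox jay ram]
  15. access fox: HIT. Cache (LRU->MRU): [apple jay ram fox]
  16. access apple: HIT. Cache (LRU->MRU): [jay ram fox apple]
  17. access jay: HIT. Cache (LRU->MRU): [ram fox apple jay]
  18. access fox: HIT. Cache (LRU->MRU): [ram apple jay fox]
Total: 12 hits, 6 misses, 2 evictions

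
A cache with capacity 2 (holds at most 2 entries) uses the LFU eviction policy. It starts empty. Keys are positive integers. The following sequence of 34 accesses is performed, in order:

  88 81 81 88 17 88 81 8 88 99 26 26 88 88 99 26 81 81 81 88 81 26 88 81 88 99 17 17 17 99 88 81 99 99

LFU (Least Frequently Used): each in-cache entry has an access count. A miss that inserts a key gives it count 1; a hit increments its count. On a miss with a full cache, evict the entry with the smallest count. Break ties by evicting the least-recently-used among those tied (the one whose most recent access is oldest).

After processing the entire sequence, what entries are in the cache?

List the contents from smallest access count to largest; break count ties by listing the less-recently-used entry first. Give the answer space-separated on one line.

Answer: 99 88

Derivation:
LFU simulation (capacity=2):
  1. access 88: MISS. Cache: [88(c=1)]
  2. access 81: MISS. Cache: [88(c=1) 81(c=1)]
  3. access 81: HIT, count now 2. Cache: [88(c=1) 81(c=2)]
  4. access 88: HIT, count now 2. Cache: [81(c=2) 88(c=2)]
  5. access 17: MISS, evict 81(c=2). Cache: [17(c=1) 88(c=2)]
  6. access 88: HIT, count now 3. Cache: [17(c=1) 88(c=3)]
  7. access 81: MISS, evict 17(c=1). Cache: [81(c=1) 88(c=3)]
  8. access 8: MISS, evict 81(c=1). Cache: [8(c=1) 88(c=3)]
  9. access 88: HIT, count now 4. Cache: [8(c=1) 88(c=4)]
  10. access 99: MISS, evict 8(c=1). Cache: [99(c=1) 88(c=4)]
  11. access 26: MISS, evict 99(c=1). Cache: [26(c=1) 88(c=4)]
  12. access 26: HIT, count now 2. Cache: [26(c=2) 88(c=4)]
  13. access 88: HIT, count now 5. Cache: [26(c=2) 88(c=5)]
  14. access 88: HIT, count now 6. Cache: [26(c=2) 88(c=6)]
  15. access 99: MISS, evict 26(c=2). Cache: [99(c=1) 88(c=6)]
  16. access 26: MISS, evict 99(c=1). Cache: [26(c=1) 88(c=6)]
  17. access 81: MISS, evict 26(c=1). Cache: [81(c=1) 88(c=6)]
  18. access 81: HIT, count now 2. Cache: [81(c=2) 88(c=6)]
  19. access 81: HIT, count now 3. Cache: [81(c=3) 88(c=6)]
  20. access 88: HIT, count now 7. Cache: [81(c=3) 88(c=7)]
  21. access 81: HIT, count now 4. Cache: [81(c=4) 88(c=7)]
  22. access 26: MISS, evict 81(c=4). Cache: [26(c=1) 88(c=7)]
  23. access 88: HIT, count now 8. Cache: [26(c=1) 88(c=8)]
  24. access 81: MISS, evict 26(c=1). Cache: [81(c=1) 88(c=8)]
  25. access 88: HIT, count now 9. Cache: [81(c=1) 88(c=9)]
  26. access 99: MISS, evict 81(c=1). Cache: [99(c=1) 88(c=9)]
  27. access 17: MISS, evict 99(c=1). Cache: [17(c=1) 88(c=9)]
  28. access 17: HIT, count now 2. Cache: [17(c=2) 88(c=9)]
  29. access 17: HIT, count now 3. Cache: [17(c=3) 88(c=9)]
  30. access 99: MISS, evict 17(c=3). Cache: [99(c=1) 88(c=9)]
  31. access 88: HIT, count now 10. Cache: [99(c=1) 88(c=10)]
  32. access 81: MISS, evict 99(c=1). Cache: [81(c=1) 88(c=10)]
  33. access 99: MISS, evict 81(c=1). Cache: [99(c=1) 88(c=10)]
  34. access 99: HIT, count now 2. Cache: [99(c=2) 88(c=10)]
Total: 17 hits, 17 misses, 15 evictions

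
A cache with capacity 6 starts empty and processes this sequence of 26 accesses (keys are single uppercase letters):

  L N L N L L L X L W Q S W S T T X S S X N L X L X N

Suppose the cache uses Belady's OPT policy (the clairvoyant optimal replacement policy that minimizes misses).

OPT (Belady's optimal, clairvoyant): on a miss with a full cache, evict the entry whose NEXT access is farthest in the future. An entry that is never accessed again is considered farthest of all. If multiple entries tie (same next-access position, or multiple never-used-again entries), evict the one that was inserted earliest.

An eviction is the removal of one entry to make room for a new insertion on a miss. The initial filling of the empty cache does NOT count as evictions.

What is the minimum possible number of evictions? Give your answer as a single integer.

OPT (Belady) simulation (capacity=6):
  1. access L: MISS. Cache: [L]
  2. access N: MISS. Cache: [L N]
  3. access L: HIT. Next use of L: step 5. Cache: [L N]
  4. access N: HIT. Next use of N: step 21. Cache: [L N]
  5. access L: HIT. Next use of L: step 6. Cache: [L N]
  6. access L: HIT. Next use of L: step 7. Cache: [L N]
  7. access L: HIT. Next use of L: step 9. Cache: [L N]
  8. access X: MISS. Cache: [L N X]
  9. access L: HIT. Next use of L: step 22. Cache: [L N X]
  10. access W: MISS. Cache: [L N X W]
  11. access Q: MISS. Cache: [L N X W Q]
  12. access S: MISS. Cache: [L N X W Q S]
  13. access W: HIT. Next use of W: never. Cache: [L N X W Q S]
  14. access S: HIT. Next use of S: step 18. Cache: [L N X W Q S]
  15. access T: MISS, evict W (next use: never). Cache: [L N X Q S T]
  16. access T: HIT. Next use of T: never. Cache: [L N X Q S T]
  17. access X: HIT. Next use of X: step 20. Cache: [L N X Q S T]
  18. access S: HIT. Next use of S: step 19. Cache: [L N X Q S T]
  19. access S: HIT. Next use of S: never. Cache: [L N X Q S T]
  20. access X: HIT. Next use of X: step 23. Cache: [L N X Q S T]
  21. access N: HIT. Next use of N: step 26. Cache: [L N X Q S T]
  22. access L: HIT. Next use of L: step 24. Cache: [L N X Q S T]
  23. access X: HIT. Next use of X: step 25. Cache: [L N X Q S T]
  24. access L: HIT. Next use of L: never. Cache: [L N X Q S T]
  25. access X: HIT. Next use of X: never. Cache: [L N X Q S T]
  26. access N: HIT. Next use of N: never. Cache: [L N X Q S T]
Total: 19 hits, 7 misses, 1 evictions

Answer: 1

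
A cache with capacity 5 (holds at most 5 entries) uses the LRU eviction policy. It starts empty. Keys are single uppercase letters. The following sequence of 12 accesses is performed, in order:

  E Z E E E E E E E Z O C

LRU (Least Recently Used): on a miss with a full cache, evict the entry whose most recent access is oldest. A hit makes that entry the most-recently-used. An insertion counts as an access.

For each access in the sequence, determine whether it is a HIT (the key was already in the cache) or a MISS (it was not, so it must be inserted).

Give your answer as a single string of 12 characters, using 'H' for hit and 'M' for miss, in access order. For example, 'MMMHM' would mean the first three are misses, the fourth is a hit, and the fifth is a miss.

Answer: MMHHHHHHHHMM

Derivation:
LRU simulation (capacity=5):
  1. access E: MISS. Cache (LRU->MRU): [E]
  2. access Z: MISS. Cache (LRU->MRU): [E Z]
  3. access E: HIT. Cache (LRU->MRU): [Z E]
  4. access E: HIT. Cache (LRU->MRU): [Z E]
  5. access E: HIT. Cache (LRU->MRU): [Z E]
  6. access E: HIT. Cache (LRU->MRU): [Z E]
  7. access E: HIT. Cache (LRU->MRU): [Z E]
  8. access E: HIT. Cache (LRU->MRU): [Z E]
  9. access E: HIT. Cache (LRU->MRU): [Z E]
  10. access Z: HIT. Cache (LRU->MRU): [E Z]
  11. access O: MISS. Cache (LRU->MRU): [E Z O]
  12. access C: MISS. Cache (LRU->MRU): [E Z O C]
Total: 8 hits, 4 misses, 0 evictions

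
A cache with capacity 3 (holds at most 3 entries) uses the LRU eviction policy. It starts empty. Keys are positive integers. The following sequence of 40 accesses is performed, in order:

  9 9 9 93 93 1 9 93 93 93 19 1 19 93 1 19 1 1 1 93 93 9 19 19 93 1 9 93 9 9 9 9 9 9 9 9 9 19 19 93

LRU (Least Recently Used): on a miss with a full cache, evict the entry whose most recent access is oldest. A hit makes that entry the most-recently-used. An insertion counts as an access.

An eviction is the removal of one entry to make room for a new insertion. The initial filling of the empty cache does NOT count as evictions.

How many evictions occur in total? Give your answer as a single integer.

LRU simulation (capacity=3):
  1. access 9: MISS. Cache (LRU->MRU): [9]
  2. access 9: HIT. Cache (LRU->MRU): [9]
  3. access 9: HIT. Cache (LRU->MRU): [9]
  4. access 93: MISS. Cache (LRU->MRU): [9 93]
  5. access 93: HIT. Cache (LRU->MRU): [9 93]
  6. access 1: MISS. Cache (LRU->MRU): [9 93 1]
  7. access 9: HIT. Cache (LRU->MRU): [93 1 9]
  8. access 93: HIT. Cache (LRU->MRU): [1 9 93]
  9. access 93: HIT. Cache (LRU->MRU): [1 9 93]
  10. access 93: HIT. Cache (LRU->MRU): [1 9 93]
  11. access 19: MISS, evict 1. Cache (LRU->MRU): [9 93 19]
  12. access 1: MISS, evict 9. Cache (LRU->MRU): [93 19 1]
  13. access 19: HIT. Cache (LRU->MRU): [93 1 19]
  14. access 93: HIT. Cache (LRU->MRU): [1 19 93]
  15. access 1: HIT. Cache (LRU->MRU): [19 93 1]
  16. access 19: HIT. Cache (LRU->MRU): [93 1 19]
  17. access 1: HIT. Cache (LRU->MRU): [93 19 1]
  18. access 1: HIT. Cache (LRU->MRU): [93 19 1]
  19. access 1: HIT. Cache (LRU->MRU): [93 19 1]
  20. access 93: HIT. Cache (LRU->MRU): [19 1 93]
  21. access 93: HIT. Cache (LRU->MRU): [19 1 93]
  22. access 9: MISS, evict 19. Cache (LRU->MRU): [1 93 9]
  23. access 19: MISS, evict 1. Cache (LRU->MRU): [93 9 19]
  24. access 19: HIT. Cache (LRU->MRU): [93 9 19]
  25. access 93: HIT. Cache (LRU->MRU): [9 19 93]
  26. access 1: MISS, evict 9. Cache (LRU->MRU): [19 93 1]
  27. access 9: MISS, evict 19. Cache (LRU->MRU): [93 1 9]
  28. access 93: HIT. Cache (LRU->MRU): [1 9 93]
  29. access 9: HIT. Cache (LRU->MRU): [1 93 9]
  30. access 9: HIT. Cache (LRU->MRU): [1 93 9]
  31. access 9: HIT. Cache (LRU->MRU): [1 93 9]
  32. access 9: HIT. Cache (LRU->MRU): [1 93 9]
  33. access 9: HIT. Cache (LRU->MRU): [1 93 9]
  34. access 9: HIT. Cache (LRU->MRU): [1 93 9]
  35. access 9: HIT. Cache (LRU->MRU): [1 93 9]
  36. access 9: HIT. Cache (LRU->MRU): [1 93 9]
  37. access 9: HIT. Cache (LRU->MRU): [1 93 9]
  38. access 19: MISS, evict 1. Cache (LRU->MRU): [93 9 19]
  39. access 19: HIT. Cache (LRU->MRU): [93 9 19]
  40. access 93: HIT. Cache (LRU->MRU): [9 19 93]
Total: 30 hits, 10 misses, 7 evictions

Answer: 7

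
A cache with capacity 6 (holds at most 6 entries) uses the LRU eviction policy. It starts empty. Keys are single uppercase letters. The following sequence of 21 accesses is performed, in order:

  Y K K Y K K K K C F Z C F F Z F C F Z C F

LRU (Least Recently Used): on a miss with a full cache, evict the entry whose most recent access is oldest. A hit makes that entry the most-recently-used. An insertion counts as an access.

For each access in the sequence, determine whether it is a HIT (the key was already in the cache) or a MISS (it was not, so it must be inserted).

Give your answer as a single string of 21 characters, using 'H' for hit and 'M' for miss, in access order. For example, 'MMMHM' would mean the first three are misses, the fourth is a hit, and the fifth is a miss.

LRU simulation (capacity=6):
  1. access Y: MISS. Cache (LRU->MRU): [Y]
  2. access K: MISS. Cache (LRU->MRU): [Y K]
  3. access K: HIT. Cache (LRU->MRU): [Y K]
  4. access Y: HIT. Cache (LRU->MRU): [K Y]
  5. access K: HIT. Cache (LRU->MRU): [Y K]
  6. access K: HIT. Cache (LRU->MRU): [Y K]
  7. access K: HIT. Cache (LRU->MRU): [Y K]
  8. access K: HIT. Cache (LRU->MRU): [Y K]
  9. access C: MISS. Cache (LRU->MRU): [Y K C]
  10. access F: MISS. Cache (LRU->MRU): [Y K C F]
  11. access Z: MISS. Cache (LRU->MRU): [Y K C F Z]
  12. access C: HIT. Cache (LRU->MRU): [Y K F Z C]
  13. access F: HIT. Cache (LRU->MRU): [Y K Z C F]
  14. access F: HIT. Cache (LRU->MRU): [Y K Z C F]
  15. access Z: HIT. Cache (LRU->MRU): [Y K C F Z]
  16. access F: HIT. Cache (LRU->MRU): [Y K C Z F]
  17. access C: HIT. Cache (LRU->MRU): [Y K Z F C]
  18. access F: HIT. Cache (LRU->MRU): [Y K Z C F]
  19. access Z: HIT. Cache (LRU->MRU): [Y K C F Z]
  20. access C: HIT. Cache (LRU->MRU): [Y K F Z C]
  21. access F: HIT. Cache (LRU->MRU): [Y K Z C F]
Total: 16 hits, 5 misses, 0 evictions

Answer: MMHHHHHHMMMHHHHHHHHHH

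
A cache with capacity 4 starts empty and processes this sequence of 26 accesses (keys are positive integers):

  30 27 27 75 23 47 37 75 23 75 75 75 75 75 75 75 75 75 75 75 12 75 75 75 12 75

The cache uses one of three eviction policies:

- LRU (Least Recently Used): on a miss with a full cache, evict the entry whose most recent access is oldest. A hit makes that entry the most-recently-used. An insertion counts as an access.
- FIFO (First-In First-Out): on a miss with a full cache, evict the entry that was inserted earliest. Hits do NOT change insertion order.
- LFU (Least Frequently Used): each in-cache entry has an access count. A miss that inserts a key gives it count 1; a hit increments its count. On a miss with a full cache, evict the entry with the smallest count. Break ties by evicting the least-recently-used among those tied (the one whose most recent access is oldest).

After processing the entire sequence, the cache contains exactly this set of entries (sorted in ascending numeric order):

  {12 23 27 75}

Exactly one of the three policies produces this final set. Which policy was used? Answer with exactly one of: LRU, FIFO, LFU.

Simulating under each policy and comparing final sets:
  LRU: final set = {12 23 37 75} -> differs
  FIFO: final set = {12 37 47 75} -> differs
  LFU: final set = {12 23 27 75} -> MATCHES target
Only LFU produces the target set.

Answer: LFU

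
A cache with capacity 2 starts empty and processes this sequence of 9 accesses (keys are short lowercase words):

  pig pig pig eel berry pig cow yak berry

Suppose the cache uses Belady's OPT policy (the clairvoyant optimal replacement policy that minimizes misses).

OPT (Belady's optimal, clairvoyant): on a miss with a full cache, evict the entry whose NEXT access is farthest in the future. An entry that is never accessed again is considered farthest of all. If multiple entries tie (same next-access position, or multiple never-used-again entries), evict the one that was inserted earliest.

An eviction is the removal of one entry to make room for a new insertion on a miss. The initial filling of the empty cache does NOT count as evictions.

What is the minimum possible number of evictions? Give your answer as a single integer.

OPT (Belady) simulation (capacity=2):
  1. access pig: MISS. Cache: [pig]
  2. access pig: HIT. Next use of pig: step 3. Cache: [pig]
  3. access pig: HIT. Next use of pig: step 6. Cache: [pig]
  4. access eel: MISS. Cache: [pig eel]
  5. access berry: MISS, evict eel (next use: never). Cache: [pig berry]
  6. access pig: HIT. Next use of pig: never. Cache: [pig berry]
  7. access cow: MISS, evict pig (next use: never). Cache: [berry cow]
  8. access yak: MISS, evict cow (next use: never). Cache: [berry yak]
  9. access berry: HIT. Next use of berry: never. Cache: [berry yak]
Total: 4 hits, 5 misses, 3 evictions

Answer: 3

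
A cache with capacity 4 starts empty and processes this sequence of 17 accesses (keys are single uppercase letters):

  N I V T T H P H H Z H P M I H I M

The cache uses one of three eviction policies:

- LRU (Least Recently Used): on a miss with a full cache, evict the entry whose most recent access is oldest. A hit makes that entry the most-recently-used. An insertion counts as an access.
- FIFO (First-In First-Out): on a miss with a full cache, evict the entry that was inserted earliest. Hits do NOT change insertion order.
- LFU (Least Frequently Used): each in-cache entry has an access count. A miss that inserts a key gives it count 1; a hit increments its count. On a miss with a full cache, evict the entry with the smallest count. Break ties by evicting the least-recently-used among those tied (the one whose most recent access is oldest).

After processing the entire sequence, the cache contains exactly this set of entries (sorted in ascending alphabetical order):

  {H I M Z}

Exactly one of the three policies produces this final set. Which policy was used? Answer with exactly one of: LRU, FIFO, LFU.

Answer: FIFO

Derivation:
Simulating under each policy and comparing final sets:
  LRU: final set = {H I M P} -> differs
  FIFO: final set = {H I M Z} -> MATCHES target
  LFU: final set = {H I M P} -> differs
Only FIFO produces the target set.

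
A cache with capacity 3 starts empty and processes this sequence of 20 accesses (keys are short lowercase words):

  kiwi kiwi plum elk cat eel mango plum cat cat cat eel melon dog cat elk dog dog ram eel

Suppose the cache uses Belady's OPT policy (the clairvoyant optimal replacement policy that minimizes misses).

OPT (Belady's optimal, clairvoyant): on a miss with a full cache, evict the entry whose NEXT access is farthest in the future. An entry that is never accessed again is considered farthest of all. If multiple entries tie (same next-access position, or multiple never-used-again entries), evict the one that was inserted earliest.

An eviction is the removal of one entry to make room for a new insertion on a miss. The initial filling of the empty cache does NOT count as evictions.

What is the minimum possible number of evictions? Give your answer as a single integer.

Answer: 8

Derivation:
OPT (Belady) simulation (capacity=3):
  1. access kiwi: MISS. Cache: [kiwi]
  2. access kiwi: HIT. Next use of kiwi: never. Cache: [kiwi]
  3. access plum: MISS. Cache: [kiwi plum]
  4. access elk: MISS. Cache: [kiwi plum elk]
  5. access cat: MISS, evict kiwi (next use: never). Cache: [plum elk cat]
  6. access eel: MISS, evict elk (next use: step 16). Cache: [plum cat eel]
  7. access mango: MISS, evict eel (next use: step 12). Cache: [plum cat mango]
  8. access plum: HIT. Next use of plum: never. Cache: [plum cat mango]
  9. access cat: HIT. Next use of cat: step 10. Cache: [plum cat mango]
  10. access cat: HIT. Next use of cat: step 11. Cache: [plum cat mango]
  11. access cat: HIT. Next use of cat: step 15. Cache: [plum cat mango]
  12. access eel: MISS, evict plum (next use: never). Cache: [cat mango eel]
  13. access melon: MISS, evict mango (next use: never). Cache: [cat eel melon]
  14. access dog: MISS, evict melon (next use: never). Cache: [cat eel dog]
  15. access cat: HIT. Next use of cat: never. Cache: [cat eel dog]
  16. access elk: MISS, evict cat (next use: never). Cache: [eel dog elk]
  17. access dog: HIT. Next use of dog: step 18. Cache: [eel dog elk]
  18. access dog: HIT. Next use of dog: never. Cache: [eel dog elk]
  19. access ram: MISS, evict dog (next use: never). Cache: [eel elk ram]
  20. access eel: HIT. Next use of eel: never. Cache: [eel elk ram]
Total: 9 hits, 11 misses, 8 evictions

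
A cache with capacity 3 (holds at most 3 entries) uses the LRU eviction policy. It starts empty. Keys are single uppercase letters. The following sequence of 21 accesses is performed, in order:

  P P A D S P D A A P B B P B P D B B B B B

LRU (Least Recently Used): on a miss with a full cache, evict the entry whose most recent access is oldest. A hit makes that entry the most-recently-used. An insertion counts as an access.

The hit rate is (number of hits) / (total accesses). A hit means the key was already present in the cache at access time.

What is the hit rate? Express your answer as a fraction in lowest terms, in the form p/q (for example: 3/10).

LRU simulation (capacity=3):
  1. access P: MISS. Cache (LRU->MRU): [P]
  2. access P: HIT. Cache (LRU->MRU): [P]
  3. access A: MISS. Cache (LRU->MRU): [P A]
  4. access D: MISS. Cache (LRU->MRU): [P A D]
  5. access S: MISS, evict P. Cache (LRU->MRU): [A D S]
  6. access P: MISS, evict A. Cache (LRU->MRU): [D S P]
  7. access D: HIT. Cache (LRU->MRU): [S P D]
  8. access A: MISS, evict S. Cache (LRU->MRU): [P D A]
  9. access A: HIT. Cache (LRU->MRU): [P D A]
  10. access P: HIT. Cache (LRU->MRU): [D A P]
  11. access B: MISS, evict D. Cache (LRU->MRU): [A P B]
  12. access B: HIT. Cache (LRU->MRU): [A P B]
  13. access P: HIT. Cache (LRU->MRU): [A B P]
  14. access B: HIT. Cache (LRU->MRU): [A P B]
  15. access P: HIT. Cache (LRU->MRU): [A B P]
  16. access D: MISS, evict A. Cache (LRU->MRU): [B P D]
  17. access B: HIT. Cache (LRU->MRU): [P D B]
  18. access B: HIT. Cache (LRU->MRU): [P D B]
  19. access B: HIT. Cache (LRU->MRU): [P D B]
  20. access B: HIT. Cache (LRU->MRU): [P D B]
  21. access B: HIT. Cache (LRU->MRU): [P D B]
Total: 13 hits, 8 misses, 5 evictions

Hit rate = 13/21

Answer: 13/21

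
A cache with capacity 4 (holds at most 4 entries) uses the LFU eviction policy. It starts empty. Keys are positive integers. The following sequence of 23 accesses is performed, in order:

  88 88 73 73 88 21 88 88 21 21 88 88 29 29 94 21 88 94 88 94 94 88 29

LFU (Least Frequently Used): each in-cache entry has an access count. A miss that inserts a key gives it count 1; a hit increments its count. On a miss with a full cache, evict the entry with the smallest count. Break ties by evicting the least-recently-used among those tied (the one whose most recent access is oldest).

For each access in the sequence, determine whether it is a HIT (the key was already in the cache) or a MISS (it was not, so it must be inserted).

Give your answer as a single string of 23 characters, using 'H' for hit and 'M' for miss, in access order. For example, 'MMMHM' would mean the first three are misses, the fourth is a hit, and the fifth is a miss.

Answer: MHMHHMHHHHHHMHMHHHHHHHH

Derivation:
LFU simulation (capacity=4):
  1. access 88: MISS. Cache: [88(c=1)]
  2. access 88: HIT, count now 2. Cache: [88(c=2)]
  3. access 73: MISS. Cache: [73(c=1) 88(c=2)]
  4. access 73: HIT, count now 2. Cache: [88(c=2) 73(c=2)]
  5. access 88: HIT, count now 3. Cache: [73(c=2) 88(c=3)]
  6. access 21: MISS. Cache: [21(c=1) 73(c=2) 88(c=3)]
  7. access 88: HIT, count now 4. Cache: [21(c=1) 73(c=2) 88(c=4)]
  8. access 88: HIT, count now 5. Cache: [21(c=1) 73(c=2) 88(c=5)]
  9. access 21: HIT, count now 2. Cache: [73(c=2) 21(c=2) 88(c=5)]
  10. access 21: HIT, count now 3. Cache: [73(c=2) 21(c=3) 88(c=5)]
  11. access 88: HIT, count now 6. Cache: [73(c=2) 21(c=3) 88(c=6)]
  12. access 88: HIT, count now 7. Cache: [73(c=2) 21(c=3) 88(c=7)]
  13. access 29: MISS. Cache: [29(c=1) 73(c=2) 21(c=3) 88(c=7)]
  14. access 29: HIT, count now 2. Cache: [73(c=2) 29(c=2) 21(c=3) 88(c=7)]
  15. access 94: MISS, evict 73(c=2). Cache: [94(c=1) 29(c=2) 21(c=3) 88(c=7)]
  16. access 21: HIT, count now 4. Cache: [94(c=1) 29(c=2) 21(c=4) 88(c=7)]
  17. access 88: HIT, count now 8. Cache: [94(c=1) 29(c=2) 21(c=4) 88(c=8)]
  18. access 94: HIT, count now 2. Cache: [29(c=2) 94(c=2) 21(c=4) 88(c=8)]
  19. access 88: HIT, count now 9. Cache: [29(c=2) 94(c=2) 21(c=4) 88(c=9)]
  20. access 94: HIT, count now 3. Cache: [29(c=2) 94(c=3) 21(c=4) 88(c=9)]
  21. access 94: HIT, count now 4. Cache: [29(c=2) 21(c=4) 94(c=4) 88(c=9)]
  22. access 88: HIT, count now 10. Cache: [29(c=2) 21(c=4) 94(c=4) 88(c=10)]
  23. access 29: HIT, count now 3. Cache: [29(c=3) 21(c=4) 94(c=4) 88(c=10)]
Total: 18 hits, 5 misses, 1 evictions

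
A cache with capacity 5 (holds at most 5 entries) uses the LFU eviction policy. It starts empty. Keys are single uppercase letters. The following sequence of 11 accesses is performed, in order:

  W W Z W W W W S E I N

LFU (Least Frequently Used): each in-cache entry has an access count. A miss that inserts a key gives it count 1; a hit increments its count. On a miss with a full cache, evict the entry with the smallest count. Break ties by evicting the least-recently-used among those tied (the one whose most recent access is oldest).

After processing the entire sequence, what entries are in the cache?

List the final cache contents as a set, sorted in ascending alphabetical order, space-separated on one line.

Answer: E I N S W

Derivation:
LFU simulation (capacity=5):
  1. access W: MISS. Cache: [W(c=1)]
  2. access W: HIT, count now 2. Cache: [W(c=2)]
  3. access Z: MISS. Cache: [Z(c=1) W(c=2)]
  4. access W: HIT, count now 3. Cache: [Z(c=1) W(c=3)]
  5. access W: HIT, count now 4. Cache: [Z(c=1) W(c=4)]
  6. access W: HIT, count now 5. Cache: [Z(c=1) W(c=5)]
  7. access W: HIT, count now 6. Cache: [Z(c=1) W(c=6)]
  8. access S: MISS. Cache: [Z(c=1) S(c=1) W(c=6)]
  9. access E: MISS. Cache: [Z(c=1) S(c=1) E(c=1) W(c=6)]
  10. access I: MISS. Cache: [Z(c=1) S(c=1) E(c=1) I(c=1) W(c=6)]
  11. access N: MISS, evict Z(c=1). Cache: [S(c=1) E(c=1) I(c=1) N(c=1) W(c=6)]
Total: 5 hits, 6 misses, 1 evictions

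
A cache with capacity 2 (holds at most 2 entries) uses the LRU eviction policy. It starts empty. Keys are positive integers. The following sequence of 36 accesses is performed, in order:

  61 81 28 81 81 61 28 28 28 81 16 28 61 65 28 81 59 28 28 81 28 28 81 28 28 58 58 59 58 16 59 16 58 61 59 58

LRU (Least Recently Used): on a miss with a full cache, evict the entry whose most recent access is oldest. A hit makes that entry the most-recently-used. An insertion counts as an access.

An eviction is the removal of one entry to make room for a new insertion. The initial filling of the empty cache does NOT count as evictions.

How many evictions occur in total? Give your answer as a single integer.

Answer: 21

Derivation:
LRU simulation (capacity=2):
  1. access 61: MISS. Cache (LRU->MRU): [61]
  2. access 81: MISS. Cache (LRU->MRU): [61 81]
  3. access 28: MISS, evict 61. Cache (LRU->MRU): [81 28]
  4. access 81: HIT. Cache (LRU->MRU): [28 81]
  5. access 81: HIT. Cache (LRU->MRU): [28 81]
  6. access 61: MISS, evict 28. Cache (LRU->MRU): [81 61]
  7. access 28: MISS, evict 81. Cache (LRU->MRU): [61 28]
  8. access 28: HIT. Cache (LRU->MRU): [61 28]
  9. access 28: HIT. Cache (LRU->MRU): [61 28]
  10. access 81: MISS, evict 61. Cache (LRU->MRU): [28 81]
  11. access 16: MISS, evict 28. Cache (LRU->MRU): [81 16]
  12. access 28: MISS, evict 81. Cache (LRU->MRU): [16 28]
  13. access 61: MISS, evict 16. Cache (LRU->MRU): [28 61]
  14. access 65: MISS, evict 28. Cache (LRU->MRU): [61 65]
  15. access 28: MISS, evict 61. Cache (LRU->MRU): [65 28]
  16. access 81: MISS, evict 65. Cache (LRU->MRU): [28 81]
  17. access 59: MISS, evict 28. Cache (LRU->MRU): [81 59]
  18. access 28: MISS, evict 81. Cache (LRU->MRU): [59 28]
  19. access 28: HIT. Cache (LRU->MRU): [59 28]
  20. access 81: MISS, evict 59. Cache (LRU->MRU): [28 81]
  21. access 28: HIT. Cache (LRU->MRU): [81 28]
  22. access 28: HIT. Cache (LRU->MRU): [81 28]
  23. access 81: HIT. Cache (LRU->MRU): [28 81]
  24. access 28: HIT. Cache (LRU->MRU): [81 28]
  25. access 28: HIT. Cache (LRU->MRU): [81 28]
  26. access 58: MISS, evict 81. Cache (LRU->MRU): [28 58]
  27. access 58: HIT. Cache (LRU->MRU): [28 58]
  28. access 59: MISS, evict 28. Cache (LRU->MRU): [58 59]
  29. access 58: HIT. Cache (LRU->MRU): [59 58]
  30. access 16: MISS, evict 59. Cache (LRU->MRU): [58 16]
  31. access 59: MISS, evict 58. Cache (LRU->MRU): [16 59]
  32. access 16: HIT. Cache (LRU->MRU): [59 16]
  33. access 58: MISS, evict 59. Cache (LRU->MRU): [16 58]
  34. access 61: MISS, evict 16. Cache (LRU->MRU): [58 61]
  35. access 59: MISS, evict 58. Cache (LRU->MRU): [61 59]
  36. access 58: MISS, evict 61. Cache (LRU->MRU): [59 58]
Total: 13 hits, 23 misses, 21 evictions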